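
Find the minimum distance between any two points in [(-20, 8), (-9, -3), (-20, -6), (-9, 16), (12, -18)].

Computing all pairwise distances among 5 points:

d((-20, 8), (-9, -3)) = 15.5563
d((-20, 8), (-20, -6)) = 14.0
d((-20, 8), (-9, 16)) = 13.6015
d((-20, 8), (12, -18)) = 41.2311
d((-9, -3), (-20, -6)) = 11.4018 <-- minimum
d((-9, -3), (-9, 16)) = 19.0
d((-9, -3), (12, -18)) = 25.807
d((-20, -6), (-9, 16)) = 24.5967
d((-20, -6), (12, -18)) = 34.176
d((-9, 16), (12, -18)) = 39.9625

Closest pair: (-9, -3) and (-20, -6) with distance 11.4018

The closest pair is (-9, -3) and (-20, -6) with Euclidean distance 11.4018. For 5 points, brute-force pairwise comparison is shown above. For large n, the divide-and-conquer algorithm (sort by x, recurse on halves, check the dividing strip) achieves O(n log n).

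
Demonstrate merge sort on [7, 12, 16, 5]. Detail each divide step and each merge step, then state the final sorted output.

Merge sort trace:

Split: [7, 12, 16, 5] -> [7, 12] and [16, 5]
  Split: [7, 12] -> [7] and [12]
  Merge: [7] + [12] -> [7, 12]
  Split: [16, 5] -> [16] and [5]
  Merge: [16] + [5] -> [5, 16]
Merge: [7, 12] + [5, 16] -> [5, 7, 12, 16]

Final sorted array: [5, 7, 12, 16]

The merge sort proceeds by recursively splitting the array and merging sorted halves.
After all merges, the sorted array is [5, 7, 12, 16].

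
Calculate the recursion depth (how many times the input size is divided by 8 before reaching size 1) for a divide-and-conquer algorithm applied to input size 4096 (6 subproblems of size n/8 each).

For divide and conquer with division factor 8:

Problem sizes at each level:
Level 0: 4096
Level 1: 512
Level 2: 64
Level 3: 8
Level 4: 1

The root is level 0 and the size-1 base case is level 4 (the tree spans levels 0 through 4, i.e. 5 levels counting the root), so the depth is the number of divisions: log_8(4096) = 4

The recursion tree depth is log_8(4096) = 4. At each level, the problem size is divided by 8, so it takes 4 divisions to reduce to a base case of size 1. The algorithm makes 6 recursive calls at each level.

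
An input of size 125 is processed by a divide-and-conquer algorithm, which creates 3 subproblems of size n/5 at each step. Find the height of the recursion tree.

For divide and conquer with division factor 5:

Problem sizes at each level:
Level 0: 125
Level 1: 25
Level 2: 5
Level 3: 1

The root is level 0 and the size-1 base case is level 3 (the tree spans levels 0 through 3, i.e. 4 levels counting the root), so the depth is the number of divisions: log_5(125) = 3

The recursion tree depth is log_5(125) = 3. At each level, the problem size is divided by 5, so it takes 3 divisions to reduce to a base case of size 1. The algorithm makes 3 recursive calls at each level.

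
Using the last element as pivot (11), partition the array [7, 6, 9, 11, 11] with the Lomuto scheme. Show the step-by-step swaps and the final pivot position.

Lomuto partition with pivot = 11:

Initial array: [7, 6, 9, 11, 11]

arr[0]=7 <= 11: swap with position 0, array becomes [7, 6, 9, 11, 11]
arr[1]=6 <= 11: swap with position 1, array becomes [7, 6, 9, 11, 11]
arr[2]=9 <= 11: swap with position 2, array becomes [7, 6, 9, 11, 11]
arr[3]=11 <= 11: swap with position 3, array becomes [7, 6, 9, 11, 11]

Place pivot at position 4: [7, 6, 9, 11, 11]
Pivot position: 4

After partitioning with pivot 11, the array becomes [7, 6, 9, 11, 11]. The pivot is placed at index 4. All elements to the left of the pivot are <= 11, and all elements to the right are > 11.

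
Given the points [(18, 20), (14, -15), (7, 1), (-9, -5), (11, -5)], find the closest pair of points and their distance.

Computing all pairwise distances among 5 points:

d((18, 20), (14, -15)) = 35.2278
d((18, 20), (7, 1)) = 21.9545
d((18, 20), (-9, -5)) = 36.7967
d((18, 20), (11, -5)) = 25.9615
d((14, -15), (7, 1)) = 17.4642
d((14, -15), (-9, -5)) = 25.0799
d((14, -15), (11, -5)) = 10.4403
d((7, 1), (-9, -5)) = 17.088
d((7, 1), (11, -5)) = 7.2111 <-- minimum
d((-9, -5), (11, -5)) = 20.0

Closest pair: (7, 1) and (11, -5) with distance 7.2111

The closest pair is (7, 1) and (11, -5) with Euclidean distance 7.2111. For 5 points, brute-force pairwise comparison is shown above. For large n, the divide-and-conquer algorithm (sort by x, recurse on halves, check the dividing strip) achieves O(n log n).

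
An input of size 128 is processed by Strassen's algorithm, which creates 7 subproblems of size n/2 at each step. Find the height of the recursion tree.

For divide and conquer with division factor 2:

Problem sizes at each level:
Level 0: 128
Level 1: 64
Level 2: 32
Level 3: 16
Level 4: 8
Level 5: 4
Level 6: 2
Level 7: 1

The root is level 0 and the size-1 base case is level 7 (the tree spans levels 0 through 7, i.e. 8 levels counting the root), so the depth is the number of divisions: log_2(128) = 7

The recursion tree depth is log_2(128) = 7. At each level, the problem size is divided by 2, so it takes 7 divisions to reduce to a base case of size 1. The algorithm makes 7 recursive calls at each level.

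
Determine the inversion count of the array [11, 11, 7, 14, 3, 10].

Finding inversions in [11, 11, 7, 14, 3, 10]:

(0, 2): arr[0]=11 > arr[2]=7
(0, 4): arr[0]=11 > arr[4]=3
(0, 5): arr[0]=11 > arr[5]=10
(1, 2): arr[1]=11 > arr[2]=7
(1, 4): arr[1]=11 > arr[4]=3
(1, 5): arr[1]=11 > arr[5]=10
(2, 4): arr[2]=7 > arr[4]=3
(3, 4): arr[3]=14 > arr[4]=3
(3, 5): arr[3]=14 > arr[5]=10

Total inversions: 9

The array has 9 inversion(s): (0,2), (0,4), (0,5), (1,2), (1,4), (1,5), (2,4), (3,4), (3,5). Each pair (i,j) satisfies i < j and arr[i] > arr[j].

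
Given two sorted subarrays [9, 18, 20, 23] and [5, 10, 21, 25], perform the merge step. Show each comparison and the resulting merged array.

Merging process:

Compare 9 vs 5: take 5 from right. Merged: [5]
Compare 9 vs 10: take 9 from left. Merged: [5, 9]
Compare 18 vs 10: take 10 from right. Merged: [5, 9, 10]
Compare 18 vs 21: take 18 from left. Merged: [5, 9, 10, 18]
Compare 20 vs 21: take 20 from left. Merged: [5, 9, 10, 18, 20]
Compare 23 vs 21: take 21 from right. Merged: [5, 9, 10, 18, 20, 21]
Compare 23 vs 25: take 23 from left. Merged: [5, 9, 10, 18, 20, 21, 23]
Append remaining from right: [25]. Merged: [5, 9, 10, 18, 20, 21, 23, 25]

Final merged array: [5, 9, 10, 18, 20, 21, 23, 25]
Total comparisons: 7

The merged array is [5, 9, 10, 18, 20, 21, 23, 25], requiring 7 comparisons. The merge step runs in O(n) time where n is the total number of elements.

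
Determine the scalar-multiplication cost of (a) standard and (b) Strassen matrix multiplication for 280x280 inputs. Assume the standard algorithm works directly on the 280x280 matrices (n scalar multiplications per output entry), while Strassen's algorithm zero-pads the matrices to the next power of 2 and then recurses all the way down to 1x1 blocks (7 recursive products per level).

Matrix multiplication for 280x280 matrices:

Strassen's algorithm requires power-of-2 dimensions. Pad 280x280 to 512x512 (next power of 2).

Standard algorithm: 280^3 = 21952000 multiplications
Strassen's algorithm: 7^(log2(512)) = 7^9 = 40353607 multiplications
Difference: 21952000 - 40353607 = -18401607 (Strassen uses MORE here due to padding overhead — for small or just-over-power-of-2 n, padding can outweigh the per-level savings)

Standard: 21952000 multiplications (280^3). Strassen: 40353607 multiplications (7^9, after padding to 512x512). Strassen reduces 8 recursive multiplications to 7 at each level.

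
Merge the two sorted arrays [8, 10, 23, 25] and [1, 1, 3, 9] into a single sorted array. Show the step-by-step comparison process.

Merging process:

Compare 8 vs 1: take 1 from right. Merged: [1]
Compare 8 vs 1: take 1 from right. Merged: [1, 1]
Compare 8 vs 3: take 3 from right. Merged: [1, 1, 3]
Compare 8 vs 9: take 8 from left. Merged: [1, 1, 3, 8]
Compare 10 vs 9: take 9 from right. Merged: [1, 1, 3, 8, 9]
Append remaining from left: [10, 23, 25]. Merged: [1, 1, 3, 8, 9, 10, 23, 25]

Final merged array: [1, 1, 3, 8, 9, 10, 23, 25]
Total comparisons: 5

The merged array is [1, 1, 3, 8, 9, 10, 23, 25], requiring 5 comparisons. The merge step runs in O(n) time where n is the total number of elements.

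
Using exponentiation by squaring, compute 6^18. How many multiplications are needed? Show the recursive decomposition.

Computing 6^18 by squaring (build up from 6^1; each line after the first costs one multiplication):

6^1 = 6
6^2 = (6^1)^2 = 6^2 = 36
6^4 = (6^2)^2 = 36^2 = 1296
6^8 = (6^4)^2 = 1296^2 = 1679616
6^9 = 6 * 6^8 = 6 * 1679616 = 10077696
6^18 = (6^9)^2 = 10077696^2 = 101559956668416

Result: 101559956668416
Multiplications needed: 5 (5 lines after 6^1)

6^18 = 101559956668416. Using exponentiation by squaring, this requires 5 multiplications. The key idea: if the exponent is even, square the half-power; if odd, multiply by the base once.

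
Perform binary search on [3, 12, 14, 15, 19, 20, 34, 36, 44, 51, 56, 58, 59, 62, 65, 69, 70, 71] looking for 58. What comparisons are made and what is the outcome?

Binary search for 58 in [3, 12, 14, 15, 19, 20, 34, 36, 44, 51, 56, 58, 59, 62, 65, 69, 70, 71]:

lo=0, hi=17, mid=8, arr[mid]=44 -> 44 < 58, search right half
lo=9, hi=17, mid=13, arr[mid]=62 -> 62 > 58, search left half
lo=9, hi=12, mid=10, arr[mid]=56 -> 56 < 58, search right half
lo=11, hi=12, mid=11, arr[mid]=58 -> Found target at index 11!

Binary search finds 58 at index 11 after 4 comparisons. The search repeatedly halves the search space by comparing with the middle element.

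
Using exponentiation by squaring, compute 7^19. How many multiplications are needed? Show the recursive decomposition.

Computing 7^19 by squaring (build up from 7^1; each line after the first costs one multiplication):

7^1 = 7
7^2 = (7^1)^2 = 7^2 = 49
7^4 = (7^2)^2 = 49^2 = 2401
7^8 = (7^4)^2 = 2401^2 = 5764801
7^9 = 7 * 7^8 = 7 * 5764801 = 40353607
7^18 = (7^9)^2 = 40353607^2 = 1628413597910449
7^19 = 7 * 7^18 = 7 * 1628413597910449 = 11398895185373143

Result: 11398895185373143
Multiplications needed: 6 (6 lines after 7^1)

7^19 = 11398895185373143. Using exponentiation by squaring, this requires 6 multiplications. The key idea: if the exponent is even, square the half-power; if odd, multiply by the base once.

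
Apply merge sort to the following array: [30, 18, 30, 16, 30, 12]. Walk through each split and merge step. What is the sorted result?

Merge sort trace:

Split: [30, 18, 30, 16, 30, 12] -> [30, 18, 30] and [16, 30, 12]
  Split: [30, 18, 30] -> [30] and [18, 30]
    Split: [18, 30] -> [18] and [30]
    Merge: [18] + [30] -> [18, 30]
  Merge: [30] + [18, 30] -> [18, 30, 30]
  Split: [16, 30, 12] -> [16] and [30, 12]
    Split: [30, 12] -> [30] and [12]
    Merge: [30] + [12] -> [12, 30]
  Merge: [16] + [12, 30] -> [12, 16, 30]
Merge: [18, 30, 30] + [12, 16, 30] -> [12, 16, 18, 30, 30, 30]

Final sorted array: [12, 16, 18, 30, 30, 30]

The merge sort proceeds by recursively splitting the array and merging sorted halves.
After all merges, the sorted array is [12, 16, 18, 30, 30, 30].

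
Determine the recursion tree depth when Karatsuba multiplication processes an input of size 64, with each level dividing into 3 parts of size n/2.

For divide and conquer with division factor 2:

Problem sizes at each level:
Level 0: 64
Level 1: 32
Level 2: 16
Level 3: 8
Level 4: 4
Level 5: 2
Level 6: 1

The root is level 0 and the size-1 base case is level 6 (the tree spans levels 0 through 6, i.e. 7 levels counting the root), so the depth is the number of divisions: log_2(64) = 6

The recursion tree depth is log_2(64) = 6. At each level, the problem size is divided by 2, so it takes 6 divisions to reduce to a base case of size 1. The algorithm makes 3 recursive calls at each level.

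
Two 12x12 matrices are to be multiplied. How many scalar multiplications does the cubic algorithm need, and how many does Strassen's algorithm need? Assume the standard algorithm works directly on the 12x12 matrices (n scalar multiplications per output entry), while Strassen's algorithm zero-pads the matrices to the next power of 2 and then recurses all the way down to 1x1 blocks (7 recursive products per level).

Matrix multiplication for 12x12 matrices:

Strassen's algorithm requires power-of-2 dimensions. Pad 12x12 to 16x16 (next power of 2).

Standard algorithm: 12^3 = 1728 multiplications
Strassen's algorithm: 7^(log2(16)) = 7^4 = 2401 multiplications
Difference: 1728 - 2401 = -673 (Strassen uses MORE here due to padding overhead — for small or just-over-power-of-2 n, padding can outweigh the per-level savings)

Standard: 1728 multiplications (12^3). Strassen: 2401 multiplications (7^4, after padding to 16x16). Strassen reduces 8 recursive multiplications to 7 at each level.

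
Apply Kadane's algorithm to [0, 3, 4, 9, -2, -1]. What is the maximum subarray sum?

Using Kadane's algorithm on [0, 3, 4, 9, -2, -1]:

Scanning through the array:
Position 1 (value 3): max_ending_here = 3, max_so_far = 3
Position 2 (value 4): max_ending_here = 7, max_so_far = 7
Position 3 (value 9): max_ending_here = 16, max_so_far = 16
Position 4 (value -2): max_ending_here = 14, max_so_far = 16
Position 5 (value -1): max_ending_here = 13, max_so_far = 16

Maximum subarray: [0, 3, 4, 9]
Maximum sum: 16

The maximum subarray is [0, 3, 4, 9] with sum 16. This subarray runs from index 0 to index 3.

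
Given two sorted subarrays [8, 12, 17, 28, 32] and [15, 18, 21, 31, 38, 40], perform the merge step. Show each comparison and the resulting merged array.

Merging process:

Compare 8 vs 15: take 8 from left. Merged: [8]
Compare 12 vs 15: take 12 from left. Merged: [8, 12]
Compare 17 vs 15: take 15 from right. Merged: [8, 12, 15]
Compare 17 vs 18: take 17 from left. Merged: [8, 12, 15, 17]
Compare 28 vs 18: take 18 from right. Merged: [8, 12, 15, 17, 18]
Compare 28 vs 21: take 21 from right. Merged: [8, 12, 15, 17, 18, 21]
Compare 28 vs 31: take 28 from left. Merged: [8, 12, 15, 17, 18, 21, 28]
Compare 32 vs 31: take 31 from right. Merged: [8, 12, 15, 17, 18, 21, 28, 31]
Compare 32 vs 38: take 32 from left. Merged: [8, 12, 15, 17, 18, 21, 28, 31, 32]
Append remaining from right: [38, 40]. Merged: [8, 12, 15, 17, 18, 21, 28, 31, 32, 38, 40]

Final merged array: [8, 12, 15, 17, 18, 21, 28, 31, 32, 38, 40]
Total comparisons: 9

The merged array is [8, 12, 15, 17, 18, 21, 28, 31, 32, 38, 40], requiring 9 comparisons. The merge step runs in O(n) time where n is the total number of elements.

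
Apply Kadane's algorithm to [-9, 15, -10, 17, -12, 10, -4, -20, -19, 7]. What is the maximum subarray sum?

Using Kadane's algorithm on [-9, 15, -10, 17, -12, 10, -4, -20, -19, 7]:

Scanning through the array:
Position 1 (value 15): max_ending_here = 15, max_so_far = 15
Position 2 (value -10): max_ending_here = 5, max_so_far = 15
Position 3 (value 17): max_ending_here = 22, max_so_far = 22
Position 4 (value -12): max_ending_here = 10, max_so_far = 22
Position 5 (value 10): max_ending_here = 20, max_so_far = 22
Position 6 (value -4): max_ending_here = 16, max_so_far = 22
Position 7 (value -20): max_ending_here = -4, max_so_far = 22
Position 8 (value -19): max_ending_here = -19, max_so_far = 22
Position 9 (value 7): max_ending_here = 7, max_so_far = 22

Maximum subarray: [15, -10, 17]
Maximum sum: 22

The maximum subarray is [15, -10, 17] with sum 22. This subarray runs from index 1 to index 3.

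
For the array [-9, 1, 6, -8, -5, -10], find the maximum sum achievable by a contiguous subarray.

Using Kadane's algorithm on [-9, 1, 6, -8, -5, -10]:

Scanning through the array:
Position 1 (value 1): max_ending_here = 1, max_so_far = 1
Position 2 (value 6): max_ending_here = 7, max_so_far = 7
Position 3 (value -8): max_ending_here = -1, max_so_far = 7
Position 4 (value -5): max_ending_here = -5, max_so_far = 7
Position 5 (value -10): max_ending_here = -10, max_so_far = 7

Maximum subarray: [1, 6]
Maximum sum: 7

The maximum subarray is [1, 6] with sum 7. This subarray runs from index 1 to index 2.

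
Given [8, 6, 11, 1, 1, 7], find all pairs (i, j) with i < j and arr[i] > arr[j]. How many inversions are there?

Finding inversions in [8, 6, 11, 1, 1, 7]:

(0, 1): arr[0]=8 > arr[1]=6
(0, 3): arr[0]=8 > arr[3]=1
(0, 4): arr[0]=8 > arr[4]=1
(0, 5): arr[0]=8 > arr[5]=7
(1, 3): arr[1]=6 > arr[3]=1
(1, 4): arr[1]=6 > arr[4]=1
(2, 3): arr[2]=11 > arr[3]=1
(2, 4): arr[2]=11 > arr[4]=1
(2, 5): arr[2]=11 > arr[5]=7

Total inversions: 9

The array has 9 inversion(s): (0,1), (0,3), (0,4), (0,5), (1,3), (1,4), (2,3), (2,4), (2,5). Each pair (i,j) satisfies i < j and arr[i] > arr[j].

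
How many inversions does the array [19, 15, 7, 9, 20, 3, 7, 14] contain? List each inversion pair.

Finding inversions in [19, 15, 7, 9, 20, 3, 7, 14]:

(0, 1): arr[0]=19 > arr[1]=15
(0, 2): arr[0]=19 > arr[2]=7
(0, 3): arr[0]=19 > arr[3]=9
(0, 5): arr[0]=19 > arr[5]=3
(0, 6): arr[0]=19 > arr[6]=7
(0, 7): arr[0]=19 > arr[7]=14
(1, 2): arr[1]=15 > arr[2]=7
(1, 3): arr[1]=15 > arr[3]=9
(1, 5): arr[1]=15 > arr[5]=3
(1, 6): arr[1]=15 > arr[6]=7
(1, 7): arr[1]=15 > arr[7]=14
(2, 5): arr[2]=7 > arr[5]=3
(3, 5): arr[3]=9 > arr[5]=3
(3, 6): arr[3]=9 > arr[6]=7
(4, 5): arr[4]=20 > arr[5]=3
(4, 6): arr[4]=20 > arr[6]=7
(4, 7): arr[4]=20 > arr[7]=14

Total inversions: 17

The array has 17 inversion(s): (0,1), (0,2), (0,3), (0,5), (0,6), (0,7), (1,2), (1,3), (1,5), (1,6), (1,7), (2,5), (3,5), (3,6), (4,5), (4,6), (4,7). Each pair (i,j) satisfies i < j and arr[i] > arr[j].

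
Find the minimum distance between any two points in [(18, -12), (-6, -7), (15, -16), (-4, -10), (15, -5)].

Computing all pairwise distances among 5 points:

d((18, -12), (-6, -7)) = 24.5153
d((18, -12), (15, -16)) = 5.0
d((18, -12), (-4, -10)) = 22.0907
d((18, -12), (15, -5)) = 7.6158
d((-6, -7), (15, -16)) = 22.8473
d((-6, -7), (-4, -10)) = 3.6056 <-- minimum
d((-6, -7), (15, -5)) = 21.095
d((15, -16), (-4, -10)) = 19.9249
d((15, -16), (15, -5)) = 11.0
d((-4, -10), (15, -5)) = 19.6469

Closest pair: (-6, -7) and (-4, -10) with distance 3.6056

The closest pair is (-6, -7) and (-4, -10) with Euclidean distance 3.6056. For 5 points, brute-force pairwise comparison is shown above. For large n, the divide-and-conquer algorithm (sort by x, recurse on halves, check the dividing strip) achieves O(n log n).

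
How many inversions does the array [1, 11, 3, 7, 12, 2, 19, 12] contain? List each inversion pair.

Finding inversions in [1, 11, 3, 7, 12, 2, 19, 12]:

(1, 2): arr[1]=11 > arr[2]=3
(1, 3): arr[1]=11 > arr[3]=7
(1, 5): arr[1]=11 > arr[5]=2
(2, 5): arr[2]=3 > arr[5]=2
(3, 5): arr[3]=7 > arr[5]=2
(4, 5): arr[4]=12 > arr[5]=2
(6, 7): arr[6]=19 > arr[7]=12

Total inversions: 7

The array has 7 inversion(s): (1,2), (1,3), (1,5), (2,5), (3,5), (4,5), (6,7). Each pair (i,j) satisfies i < j and arr[i] > arr[j].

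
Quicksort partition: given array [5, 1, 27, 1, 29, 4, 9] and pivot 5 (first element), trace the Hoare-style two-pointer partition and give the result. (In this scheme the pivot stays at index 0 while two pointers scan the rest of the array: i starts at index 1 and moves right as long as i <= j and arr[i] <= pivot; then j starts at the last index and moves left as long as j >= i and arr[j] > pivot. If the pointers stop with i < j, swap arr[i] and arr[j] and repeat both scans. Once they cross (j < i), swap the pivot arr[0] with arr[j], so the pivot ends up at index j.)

Hoare-style two-pointer partition with pivot = 5:

Initial array: [5, 1, 27, 1, 29, 4, 9]

Pointers start at i = 1, j = 6.
i stops at index 2 (arr[2]=27 > 5), j stops at index 5 (arr[5]=4 <= 5): swap arr[2] and arr[5], array becomes [5, 1, 4, 1, 29, 27, 9]
i ends at 4, j ends at 3: the pointers have crossed (j < i), so scanning stops.

Swap pivot arr[0] with arr[3] to place pivot at position 3: [1, 1, 4, 5, 29, 27, 9]
Pivot position: 3

After partitioning with pivot 5, the array becomes [1, 1, 4, 5, 29, 27, 9]. The pivot is placed at index 3. All elements to the left of the pivot are <= 5, and all elements to the right are > 5.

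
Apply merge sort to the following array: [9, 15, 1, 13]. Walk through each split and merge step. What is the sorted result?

Merge sort trace:

Split: [9, 15, 1, 13] -> [9, 15] and [1, 13]
  Split: [9, 15] -> [9] and [15]
  Merge: [9] + [15] -> [9, 15]
  Split: [1, 13] -> [1] and [13]
  Merge: [1] + [13] -> [1, 13]
Merge: [9, 15] + [1, 13] -> [1, 9, 13, 15]

Final sorted array: [1, 9, 13, 15]

The merge sort proceeds by recursively splitting the array and merging sorted halves.
After all merges, the sorted array is [1, 9, 13, 15].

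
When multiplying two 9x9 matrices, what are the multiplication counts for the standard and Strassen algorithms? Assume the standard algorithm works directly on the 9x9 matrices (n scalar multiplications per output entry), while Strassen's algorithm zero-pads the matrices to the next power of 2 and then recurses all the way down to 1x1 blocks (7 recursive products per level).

Matrix multiplication for 9x9 matrices:

Strassen's algorithm requires power-of-2 dimensions. Pad 9x9 to 16x16 (next power of 2).

Standard algorithm: 9^3 = 729 multiplications
Strassen's algorithm: 7^(log2(16)) = 7^4 = 2401 multiplications
Difference: 729 - 2401 = -1672 (Strassen uses MORE here due to padding overhead — for small or just-over-power-of-2 n, padding can outweigh the per-level savings)

Standard: 729 multiplications (9^3). Strassen: 2401 multiplications (7^4, after padding to 16x16). Strassen reduces 8 recursive multiplications to 7 at each level.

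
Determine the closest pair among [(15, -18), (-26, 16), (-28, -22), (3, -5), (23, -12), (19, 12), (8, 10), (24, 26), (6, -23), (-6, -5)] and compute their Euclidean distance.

Computing all pairwise distances among 10 points:

d((15, -18), (-26, 16)) = 53.2635
d((15, -18), (-28, -22)) = 43.1856
d((15, -18), (3, -5)) = 17.6918
d((15, -18), (23, -12)) = 10.0
d((15, -18), (19, 12)) = 30.2655
d((15, -18), (8, 10)) = 28.8617
d((15, -18), (24, 26)) = 44.911
d((15, -18), (6, -23)) = 10.2956
d((15, -18), (-6, -5)) = 24.6982
d((-26, 16), (-28, -22)) = 38.0526
d((-26, 16), (3, -5)) = 35.805
d((-26, 16), (23, -12)) = 56.4358
d((-26, 16), (19, 12)) = 45.1774
d((-26, 16), (8, 10)) = 34.5254
d((-26, 16), (24, 26)) = 50.9902
d((-26, 16), (6, -23)) = 50.448
d((-26, 16), (-6, -5)) = 29.0
d((-28, -22), (3, -5)) = 35.3553
d((-28, -22), (23, -12)) = 51.9711
d((-28, -22), (19, 12)) = 58.0086
d((-28, -22), (8, 10)) = 48.1664
d((-28, -22), (24, 26)) = 70.7672
d((-28, -22), (6, -23)) = 34.0147
d((-28, -22), (-6, -5)) = 27.8029
d((3, -5), (23, -12)) = 21.1896
d((3, -5), (19, 12)) = 23.3452
d((3, -5), (8, 10)) = 15.8114
d((3, -5), (24, 26)) = 37.4433
d((3, -5), (6, -23)) = 18.2483
d((3, -5), (-6, -5)) = 9.0 <-- minimum
d((23, -12), (19, 12)) = 24.3311
d((23, -12), (8, 10)) = 26.6271
d((23, -12), (24, 26)) = 38.0132
d((23, -12), (6, -23)) = 20.2485
d((23, -12), (-6, -5)) = 29.8329
d((19, 12), (8, 10)) = 11.1803
d((19, 12), (24, 26)) = 14.8661
d((19, 12), (6, -23)) = 37.3363
d((19, 12), (-6, -5)) = 30.2324
d((8, 10), (24, 26)) = 22.6274
d((8, 10), (6, -23)) = 33.0606
d((8, 10), (-6, -5)) = 20.5183
d((24, 26), (6, -23)) = 52.2015
d((24, 26), (-6, -5)) = 43.1393
d((6, -23), (-6, -5)) = 21.6333

Closest pair: (3, -5) and (-6, -5) with distance 9.0

The closest pair is (3, -5) and (-6, -5) with Euclidean distance 9.0. For 10 points, brute-force pairwise comparison is shown above. For large n, the divide-and-conquer algorithm (sort by x, recurse on halves, check the dividing strip) achieves O(n log n).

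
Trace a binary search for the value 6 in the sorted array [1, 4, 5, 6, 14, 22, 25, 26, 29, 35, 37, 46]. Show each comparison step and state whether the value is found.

Binary search for 6 in [1, 4, 5, 6, 14, 22, 25, 26, 29, 35, 37, 46]:

lo=0, hi=11, mid=5, arr[mid]=22 -> 22 > 6, search left half
lo=0, hi=4, mid=2, arr[mid]=5 -> 5 < 6, search right half
lo=3, hi=4, mid=3, arr[mid]=6 -> Found target at index 3!

Binary search finds 6 at index 3 after 3 comparisons. The search repeatedly halves the search space by comparing with the middle element.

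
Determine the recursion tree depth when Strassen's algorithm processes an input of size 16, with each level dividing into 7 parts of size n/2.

For divide and conquer with division factor 2:

Problem sizes at each level:
Level 0: 16
Level 1: 8
Level 2: 4
Level 3: 2
Level 4: 1

The root is level 0 and the size-1 base case is level 4 (the tree spans levels 0 through 4, i.e. 5 levels counting the root), so the depth is the number of divisions: log_2(16) = 4

The recursion tree depth is log_2(16) = 4. At each level, the problem size is divided by 2, so it takes 4 divisions to reduce to a base case of size 1. The algorithm makes 7 recursive calls at each level.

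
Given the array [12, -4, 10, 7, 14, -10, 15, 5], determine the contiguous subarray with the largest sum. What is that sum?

Using Kadane's algorithm on [12, -4, 10, 7, 14, -10, 15, 5]:

Scanning through the array:
Position 1 (value -4): max_ending_here = 8, max_so_far = 12
Position 2 (value 10): max_ending_here = 18, max_so_far = 18
Position 3 (value 7): max_ending_here = 25, max_so_far = 25
Position 4 (value 14): max_ending_here = 39, max_so_far = 39
Position 5 (value -10): max_ending_here = 29, max_so_far = 39
Position 6 (value 15): max_ending_here = 44, max_so_far = 44
Position 7 (value 5): max_ending_here = 49, max_so_far = 49

Maximum subarray: [12, -4, 10, 7, 14, -10, 15, 5]
Maximum sum: 49

The maximum subarray is [12, -4, 10, 7, 14, -10, 15, 5] with sum 49. This subarray runs from index 0 to index 7.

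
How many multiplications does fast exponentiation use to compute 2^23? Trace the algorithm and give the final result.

Computing 2^23 by squaring (build up from 2^1; each line after the first costs one multiplication):

2^1 = 2
2^2 = (2^1)^2 = 2^2 = 4
2^4 = (2^2)^2 = 4^2 = 16
2^5 = 2 * 2^4 = 2 * 16 = 32
2^10 = (2^5)^2 = 32^2 = 1024
2^11 = 2 * 2^10 = 2 * 1024 = 2048
2^22 = (2^11)^2 = 2048^2 = 4194304
2^23 = 2 * 2^22 = 2 * 4194304 = 8388608

Result: 8388608
Multiplications needed: 7 (7 lines after 2^1)

2^23 = 8388608. Using exponentiation by squaring, this requires 7 multiplications. The key idea: if the exponent is even, square the half-power; if odd, multiply by the base once.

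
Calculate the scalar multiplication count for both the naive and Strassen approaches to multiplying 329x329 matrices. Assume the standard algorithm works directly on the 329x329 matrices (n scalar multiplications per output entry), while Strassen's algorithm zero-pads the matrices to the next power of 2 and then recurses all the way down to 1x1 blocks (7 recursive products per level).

Matrix multiplication for 329x329 matrices:

Strassen's algorithm requires power-of-2 dimensions. Pad 329x329 to 512x512 (next power of 2).

Standard algorithm: 329^3 = 35611289 multiplications
Strassen's algorithm: 7^(log2(512)) = 7^9 = 40353607 multiplications
Difference: 35611289 - 40353607 = -4742318 (Strassen uses MORE here due to padding overhead — for small or just-over-power-of-2 n, padding can outweigh the per-level savings)

Standard: 35611289 multiplications (329^3). Strassen: 40353607 multiplications (7^9, after padding to 512x512). Strassen reduces 8 recursive multiplications to 7 at each level.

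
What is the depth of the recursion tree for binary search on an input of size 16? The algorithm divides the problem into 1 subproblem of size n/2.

For divide and conquer with division factor 2:

Problem sizes at each level:
Level 0: 16
Level 1: 8
Level 2: 4
Level 3: 2
Level 4: 1

The root is level 0 and the size-1 base case is level 4 (the tree spans levels 0 through 4, i.e. 5 levels counting the root), so the depth is the number of divisions: log_2(16) = 4

The recursion tree depth is log_2(16) = 4. At each level, the problem size is divided by 2, so it takes 4 divisions to reduce to a base case of size 1. The algorithm makes 1 recursive call at each level.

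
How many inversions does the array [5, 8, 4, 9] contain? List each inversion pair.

Finding inversions in [5, 8, 4, 9]:

(0, 2): arr[0]=5 > arr[2]=4
(1, 2): arr[1]=8 > arr[2]=4

Total inversions: 2

The array has 2 inversion(s): (0,2), (1,2). Each pair (i,j) satisfies i < j and arr[i] > arr[j].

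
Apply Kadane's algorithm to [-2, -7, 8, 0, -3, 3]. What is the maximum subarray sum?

Using Kadane's algorithm on [-2, -7, 8, 0, -3, 3]:

Scanning through the array:
Position 1 (value -7): max_ending_here = -7, max_so_far = -2
Position 2 (value 8): max_ending_here = 8, max_so_far = 8
Position 3 (value 0): max_ending_here = 8, max_so_far = 8
Position 4 (value -3): max_ending_here = 5, max_so_far = 8
Position 5 (value 3): max_ending_here = 8, max_so_far = 8

Maximum subarray: [8]
Maximum sum: 8

The maximum subarray is [8] with sum 8. This subarray runs from index 2 to index 2.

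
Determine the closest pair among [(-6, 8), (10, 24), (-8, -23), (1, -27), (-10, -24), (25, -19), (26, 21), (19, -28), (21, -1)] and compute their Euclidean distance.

Computing all pairwise distances among 9 points:

d((-6, 8), (10, 24)) = 22.6274
d((-6, 8), (-8, -23)) = 31.0644
d((-6, 8), (1, -27)) = 35.6931
d((-6, 8), (-10, -24)) = 32.249
d((-6, 8), (25, -19)) = 41.1096
d((-6, 8), (26, 21)) = 34.5398
d((-6, 8), (19, -28)) = 43.8292
d((-6, 8), (21, -1)) = 28.4605
d((10, 24), (-8, -23)) = 50.3289
d((10, 24), (1, -27)) = 51.788
d((10, 24), (-10, -24)) = 52.0
d((10, 24), (25, -19)) = 45.5412
d((10, 24), (26, 21)) = 16.2788
d((10, 24), (19, -28)) = 52.7731
d((10, 24), (21, -1)) = 27.313
d((-8, -23), (1, -27)) = 9.8489
d((-8, -23), (-10, -24)) = 2.2361 <-- minimum
d((-8, -23), (25, -19)) = 33.2415
d((-8, -23), (26, 21)) = 55.6058
d((-8, -23), (19, -28)) = 27.4591
d((-8, -23), (21, -1)) = 36.4005
d((1, -27), (-10, -24)) = 11.4018
d((1, -27), (25, -19)) = 25.2982
d((1, -27), (26, 21)) = 54.1202
d((1, -27), (19, -28)) = 18.0278
d((1, -27), (21, -1)) = 32.8024
d((-10, -24), (25, -19)) = 35.3553
d((-10, -24), (26, 21)) = 57.6281
d((-10, -24), (19, -28)) = 29.2746
d((-10, -24), (21, -1)) = 38.6005
d((25, -19), (26, 21)) = 40.0125
d((25, -19), (19, -28)) = 10.8167
d((25, -19), (21, -1)) = 18.4391
d((26, 21), (19, -28)) = 49.4975
d((26, 21), (21, -1)) = 22.561
d((19, -28), (21, -1)) = 27.074

Closest pair: (-8, -23) and (-10, -24) with distance 2.2361

The closest pair is (-8, -23) and (-10, -24) with Euclidean distance 2.2361. For 9 points, brute-force pairwise comparison is shown above. For large n, the divide-and-conquer algorithm (sort by x, recurse on halves, check the dividing strip) achieves O(n log n).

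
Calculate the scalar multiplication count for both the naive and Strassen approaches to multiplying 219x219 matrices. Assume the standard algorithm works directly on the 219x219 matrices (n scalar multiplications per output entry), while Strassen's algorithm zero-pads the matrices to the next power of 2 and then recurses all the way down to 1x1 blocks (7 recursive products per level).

Matrix multiplication for 219x219 matrices:

Strassen's algorithm requires power-of-2 dimensions. Pad 219x219 to 256x256 (next power of 2).

Standard algorithm: 219^3 = 10503459 multiplications
Strassen's algorithm: 7^(log2(256)) = 7^8 = 5764801 multiplications
Savings: 10503459 - 5764801 = 4738658 multiplications

Standard: 10503459 multiplications (219^3). Strassen: 5764801 multiplications (7^8, after padding to 256x256). Strassen reduces 8 recursive multiplications to 7 at each level.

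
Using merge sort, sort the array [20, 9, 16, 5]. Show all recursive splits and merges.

Merge sort trace:

Split: [20, 9, 16, 5] -> [20, 9] and [16, 5]
  Split: [20, 9] -> [20] and [9]
  Merge: [20] + [9] -> [9, 20]
  Split: [16, 5] -> [16] and [5]
  Merge: [16] + [5] -> [5, 16]
Merge: [9, 20] + [5, 16] -> [5, 9, 16, 20]

Final sorted array: [5, 9, 16, 20]

The merge sort proceeds by recursively splitting the array and merging sorted halves.
After all merges, the sorted array is [5, 9, 16, 20].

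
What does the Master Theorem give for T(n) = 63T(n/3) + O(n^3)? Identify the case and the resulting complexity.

Master Theorem for T(n) = 63T(n/3) + O(n^3):

a = 63, b = 3, c = 3
log_b(a) = log_3(63) = 3.7712

Case 1: c = 3 < log_3(63) = 3.7712
T(n) = O(n^(log_3 63))

For T(n) = 63T(n/3) + O(n^3): log_3(63) = 3.7712. This is Case 1 of the Master Theorem (c < log_b(a), work dominated by leaves), giving O(n^(log_3 63)).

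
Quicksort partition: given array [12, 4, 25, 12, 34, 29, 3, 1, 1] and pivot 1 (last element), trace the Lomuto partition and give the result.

Lomuto partition with pivot = 1:

Initial array: [12, 4, 25, 12, 34, 29, 3, 1, 1]

arr[0]=12 > 1: no swap
arr[1]=4 > 1: no swap
arr[2]=25 > 1: no swap
arr[3]=12 > 1: no swap
arr[4]=34 > 1: no swap
arr[5]=29 > 1: no swap
arr[6]=3 > 1: no swap
arr[7]=1 <= 1: swap with position 0, array becomes [1, 4, 25, 12, 34, 29, 3, 12, 1]

Place pivot at position 1: [1, 1, 25, 12, 34, 29, 3, 12, 4]
Pivot position: 1

After partitioning with pivot 1, the array becomes [1, 1, 25, 12, 34, 29, 3, 12, 4]. The pivot is placed at index 1. All elements to the left of the pivot are <= 1, and all elements to the right are > 1.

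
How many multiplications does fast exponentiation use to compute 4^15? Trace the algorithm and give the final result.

Computing 4^15 by squaring (build up from 4^1; each line after the first costs one multiplication):

4^1 = 4
4^2 = (4^1)^2 = 4^2 = 16
4^3 = 4 * 4^2 = 4 * 16 = 64
4^6 = (4^3)^2 = 64^2 = 4096
4^7 = 4 * 4^6 = 4 * 4096 = 16384
4^14 = (4^7)^2 = 16384^2 = 268435456
4^15 = 4 * 4^14 = 4 * 268435456 = 1073741824

Result: 1073741824
Multiplications needed: 6 (6 lines after 4^1)

4^15 = 1073741824. Using exponentiation by squaring, this requires 6 multiplications. The key idea: if the exponent is even, square the half-power; if odd, multiply by the base once.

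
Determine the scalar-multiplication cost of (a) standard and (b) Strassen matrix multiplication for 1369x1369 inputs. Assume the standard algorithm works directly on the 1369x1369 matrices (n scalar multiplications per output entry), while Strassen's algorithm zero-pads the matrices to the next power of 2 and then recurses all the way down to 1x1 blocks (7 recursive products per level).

Matrix multiplication for 1369x1369 matrices:

Strassen's algorithm requires power-of-2 dimensions. Pad 1369x1369 to 2048x2048 (next power of 2).

Standard algorithm: 1369^3 = 2565726409 multiplications
Strassen's algorithm: 7^(log2(2048)) = 7^11 = 1977326743 multiplications
Savings: 2565726409 - 1977326743 = 588399666 multiplications

Standard: 2565726409 multiplications (1369^3). Strassen: 1977326743 multiplications (7^11, after padding to 2048x2048). Strassen reduces 8 recursive multiplications to 7 at each level.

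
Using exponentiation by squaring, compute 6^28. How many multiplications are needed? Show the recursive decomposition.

Computing 6^28 by squaring (build up from 6^1; each line after the first costs one multiplication):

6^1 = 6
6^2 = (6^1)^2 = 6^2 = 36
6^3 = 6 * 6^2 = 6 * 36 = 216
6^6 = (6^3)^2 = 216^2 = 46656
6^7 = 6 * 6^6 = 6 * 46656 = 279936
6^14 = (6^7)^2 = 279936^2 = 78364164096
6^28 = (6^14)^2 = 78364164096^2 = 6140942214464815497216

Result: 6140942214464815497216
Multiplications needed: 6 (6 lines after 6^1)

6^28 = 6140942214464815497216. Using exponentiation by squaring, this requires 6 multiplications. The key idea: if the exponent is even, square the half-power; if odd, multiply by the base once.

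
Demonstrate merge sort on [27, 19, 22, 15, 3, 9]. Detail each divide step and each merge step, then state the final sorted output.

Merge sort trace:

Split: [27, 19, 22, 15, 3, 9] -> [27, 19, 22] and [15, 3, 9]
  Split: [27, 19, 22] -> [27] and [19, 22]
    Split: [19, 22] -> [19] and [22]
    Merge: [19] + [22] -> [19, 22]
  Merge: [27] + [19, 22] -> [19, 22, 27]
  Split: [15, 3, 9] -> [15] and [3, 9]
    Split: [3, 9] -> [3] and [9]
    Merge: [3] + [9] -> [3, 9]
  Merge: [15] + [3, 9] -> [3, 9, 15]
Merge: [19, 22, 27] + [3, 9, 15] -> [3, 9, 15, 19, 22, 27]

Final sorted array: [3, 9, 15, 19, 22, 27]

The merge sort proceeds by recursively splitting the array and merging sorted halves.
After all merges, the sorted array is [3, 9, 15, 19, 22, 27].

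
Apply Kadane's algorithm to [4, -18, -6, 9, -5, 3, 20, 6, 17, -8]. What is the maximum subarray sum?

Using Kadane's algorithm on [4, -18, -6, 9, -5, 3, 20, 6, 17, -8]:

Scanning through the array:
Position 1 (value -18): max_ending_here = -14, max_so_far = 4
Position 2 (value -6): max_ending_here = -6, max_so_far = 4
Position 3 (value 9): max_ending_here = 9, max_so_far = 9
Position 4 (value -5): max_ending_here = 4, max_so_far = 9
Position 5 (value 3): max_ending_here = 7, max_so_far = 9
Position 6 (value 20): max_ending_here = 27, max_so_far = 27
Position 7 (value 6): max_ending_here = 33, max_so_far = 33
Position 8 (value 17): max_ending_here = 50, max_so_far = 50
Position 9 (value -8): max_ending_here = 42, max_so_far = 50

Maximum subarray: [9, -5, 3, 20, 6, 17]
Maximum sum: 50

The maximum subarray is [9, -5, 3, 20, 6, 17] with sum 50. This subarray runs from index 3 to index 8.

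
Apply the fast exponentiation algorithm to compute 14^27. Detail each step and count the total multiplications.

Computing 14^27 by squaring (build up from 14^1; each line after the first costs one multiplication):

14^1 = 14
14^2 = (14^1)^2 = 14^2 = 196
14^3 = 14 * 14^2 = 14 * 196 = 2744
14^6 = (14^3)^2 = 2744^2 = 7529536
14^12 = (14^6)^2 = 7529536^2 = 56693912375296
14^13 = 14 * 14^12 = 14 * 56693912375296 = 793714773254144
14^26 = (14^13)^2 = 793714773254144^2 = 629983141281877223603213172736
14^27 = 14 * 14^26 = 14 * 629983141281877223603213172736 = 8819763977946281130444984418304

Result: 8819763977946281130444984418304
Multiplications needed: 7 (7 lines after 14^1)

14^27 = 8819763977946281130444984418304. Using exponentiation by squaring, this requires 7 multiplications. The key idea: if the exponent is even, square the half-power; if odd, multiply by the base once.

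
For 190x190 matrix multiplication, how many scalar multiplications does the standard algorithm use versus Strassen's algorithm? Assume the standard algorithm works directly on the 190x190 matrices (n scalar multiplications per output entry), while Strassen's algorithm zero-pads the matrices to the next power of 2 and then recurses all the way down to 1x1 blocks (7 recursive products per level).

Matrix multiplication for 190x190 matrices:

Strassen's algorithm requires power-of-2 dimensions. Pad 190x190 to 256x256 (next power of 2).

Standard algorithm: 190^3 = 6859000 multiplications
Strassen's algorithm: 7^(log2(256)) = 7^8 = 5764801 multiplications
Savings: 6859000 - 5764801 = 1094199 multiplications

Standard: 6859000 multiplications (190^3). Strassen: 5764801 multiplications (7^8, after padding to 256x256). Strassen reduces 8 recursive multiplications to 7 at each level.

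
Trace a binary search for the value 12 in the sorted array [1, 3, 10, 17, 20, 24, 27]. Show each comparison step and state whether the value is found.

Binary search for 12 in [1, 3, 10, 17, 20, 24, 27]:

lo=0, hi=6, mid=3, arr[mid]=17 -> 17 > 12, search left half
lo=0, hi=2, mid=1, arr[mid]=3 -> 3 < 12, search right half
lo=2, hi=2, mid=2, arr[mid]=10 -> 10 < 12, search right half
lo=3 > hi=2, target 12 not found

Binary search determines that 12 is not in the array after 3 comparisons. The search space was exhausted without finding the target.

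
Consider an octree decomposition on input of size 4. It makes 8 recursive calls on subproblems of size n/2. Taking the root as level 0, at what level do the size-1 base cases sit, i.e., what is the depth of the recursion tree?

For divide and conquer with division factor 2:

Problem sizes at each level:
Level 0: 4
Level 1: 2
Level 2: 1

The root is level 0 and the size-1 base case is level 2 (the tree spans levels 0 through 2, i.e. 3 levels counting the root), so the depth is the number of divisions: log_2(4) = 2

The recursion tree depth is log_2(4) = 2. At each level, the problem size is divided by 2, so it takes 2 divisions to reduce to a base case of size 1. The algorithm makes 8 recursive calls at each level.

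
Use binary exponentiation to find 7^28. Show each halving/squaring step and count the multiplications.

Computing 7^28 by squaring (build up from 7^1; each line after the first costs one multiplication):

7^1 = 7
7^2 = (7^1)^2 = 7^2 = 49
7^3 = 7 * 7^2 = 7 * 49 = 343
7^6 = (7^3)^2 = 343^2 = 117649
7^7 = 7 * 7^6 = 7 * 117649 = 823543
7^14 = (7^7)^2 = 823543^2 = 678223072849
7^28 = (7^14)^2 = 678223072849^2 = 459986536544739960976801

Result: 459986536544739960976801
Multiplications needed: 6 (6 lines after 7^1)

7^28 = 459986536544739960976801. Using exponentiation by squaring, this requires 6 multiplications. The key idea: if the exponent is even, square the half-power; if odd, multiply by the base once.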